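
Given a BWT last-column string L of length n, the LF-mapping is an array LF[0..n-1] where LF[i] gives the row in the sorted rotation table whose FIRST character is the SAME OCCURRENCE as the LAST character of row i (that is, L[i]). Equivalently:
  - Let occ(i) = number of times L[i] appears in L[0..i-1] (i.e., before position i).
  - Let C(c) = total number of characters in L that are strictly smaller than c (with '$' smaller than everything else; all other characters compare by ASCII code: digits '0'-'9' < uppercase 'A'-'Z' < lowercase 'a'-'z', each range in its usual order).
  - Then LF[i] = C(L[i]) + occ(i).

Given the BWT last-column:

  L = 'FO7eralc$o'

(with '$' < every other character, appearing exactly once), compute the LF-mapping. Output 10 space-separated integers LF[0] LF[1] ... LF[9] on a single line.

Answer: 2 3 1 6 9 4 7 5 0 8

Derivation:
Char counts: '$':1, '7':1, 'F':1, 'O':1, 'a':1, 'c':1, 'e':1, 'l':1, 'o':1, 'r':1
C (first-col start): C('$')=0, C('7')=1, C('F')=2, C('O')=3, C('a')=4, C('c')=5, C('e')=6, C('l')=7, C('o')=8, C('r')=9
L[0]='F': occ=0, LF[0]=C('F')+0=2+0=2
L[1]='O': occ=0, LF[1]=C('O')+0=3+0=3
L[2]='7': occ=0, LF[2]=C('7')+0=1+0=1
L[3]='e': occ=0, LF[3]=C('e')+0=6+0=6
L[4]='r': occ=0, LF[4]=C('r')+0=9+0=9
L[5]='a': occ=0, LF[5]=C('a')+0=4+0=4
L[6]='l': occ=0, LF[6]=C('l')+0=7+0=7
L[7]='c': occ=0, LF[7]=C('c')+0=5+0=5
L[8]='$': occ=0, LF[8]=C('$')+0=0+0=0
L[9]='o': occ=0, LF[9]=C('o')+0=8+0=8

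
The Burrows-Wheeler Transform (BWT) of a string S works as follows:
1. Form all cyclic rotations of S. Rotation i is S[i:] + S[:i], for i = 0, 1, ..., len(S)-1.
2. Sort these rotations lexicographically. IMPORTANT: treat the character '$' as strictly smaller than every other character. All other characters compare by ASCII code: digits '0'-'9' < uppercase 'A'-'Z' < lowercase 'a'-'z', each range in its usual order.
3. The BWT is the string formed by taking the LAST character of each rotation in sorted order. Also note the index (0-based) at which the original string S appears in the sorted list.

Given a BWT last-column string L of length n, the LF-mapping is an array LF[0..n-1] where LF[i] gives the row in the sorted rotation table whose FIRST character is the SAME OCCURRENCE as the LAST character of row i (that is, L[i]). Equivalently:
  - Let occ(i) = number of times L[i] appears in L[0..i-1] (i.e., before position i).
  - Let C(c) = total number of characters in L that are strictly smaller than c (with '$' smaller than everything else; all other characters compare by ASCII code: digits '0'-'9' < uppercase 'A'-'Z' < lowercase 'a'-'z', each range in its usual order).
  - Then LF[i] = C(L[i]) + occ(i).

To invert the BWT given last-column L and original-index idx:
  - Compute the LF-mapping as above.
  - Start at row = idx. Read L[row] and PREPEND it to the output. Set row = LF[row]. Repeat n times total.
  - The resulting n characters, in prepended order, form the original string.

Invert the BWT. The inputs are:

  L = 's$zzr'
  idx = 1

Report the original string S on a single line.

LF mapping: 2 0 3 4 1
Walk LF starting at row 1, prepending L[row]:
  step 1: row=1, L[1]='$', prepend. Next row=LF[1]=0
  step 2: row=0, L[0]='s', prepend. Next row=LF[0]=2
  step 3: row=2, L[2]='z', prepend. Next row=LF[2]=3
  step 4: row=3, L[3]='z', prepend. Next row=LF[3]=4
  step 5: row=4, L[4]='r', prepend. Next row=LF[4]=1
Reversed output: rzzs$

Answer: rzzs$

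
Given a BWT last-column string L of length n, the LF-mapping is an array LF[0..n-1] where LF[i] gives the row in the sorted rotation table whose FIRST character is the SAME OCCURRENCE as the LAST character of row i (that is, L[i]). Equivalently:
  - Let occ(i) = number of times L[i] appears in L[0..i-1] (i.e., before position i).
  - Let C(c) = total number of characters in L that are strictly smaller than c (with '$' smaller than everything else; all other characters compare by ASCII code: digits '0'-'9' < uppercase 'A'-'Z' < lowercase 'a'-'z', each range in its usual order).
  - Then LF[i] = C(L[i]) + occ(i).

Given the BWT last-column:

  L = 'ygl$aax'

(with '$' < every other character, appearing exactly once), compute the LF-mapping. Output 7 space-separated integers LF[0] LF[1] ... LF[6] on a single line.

Answer: 6 3 4 0 1 2 5

Derivation:
Char counts: '$':1, 'a':2, 'g':1, 'l':1, 'x':1, 'y':1
C (first-col start): C('$')=0, C('a')=1, C('g')=3, C('l')=4, C('x')=5, C('y')=6
L[0]='y': occ=0, LF[0]=C('y')+0=6+0=6
L[1]='g': occ=0, LF[1]=C('g')+0=3+0=3
L[2]='l': occ=0, LF[2]=C('l')+0=4+0=4
L[3]='$': occ=0, LF[3]=C('$')+0=0+0=0
L[4]='a': occ=0, LF[4]=C('a')+0=1+0=1
L[5]='a': occ=1, LF[5]=C('a')+1=1+1=2
L[6]='x': occ=0, LF[6]=C('x')+0=5+0=5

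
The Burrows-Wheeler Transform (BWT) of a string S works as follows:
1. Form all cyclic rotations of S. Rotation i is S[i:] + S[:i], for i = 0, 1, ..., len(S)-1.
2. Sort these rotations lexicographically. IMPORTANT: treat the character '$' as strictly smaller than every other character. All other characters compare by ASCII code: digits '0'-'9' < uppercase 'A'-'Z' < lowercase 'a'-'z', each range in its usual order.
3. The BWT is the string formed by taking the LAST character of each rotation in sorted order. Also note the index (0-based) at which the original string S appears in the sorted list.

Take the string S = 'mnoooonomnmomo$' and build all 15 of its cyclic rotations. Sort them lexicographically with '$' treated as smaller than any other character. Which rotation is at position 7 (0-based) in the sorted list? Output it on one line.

All 15 rotations (rotation i = S[i:]+S[:i]):
  rot[0] = mnoooonomnmomo$
  rot[1] = noooonomnmomo$m
  rot[2] = oooonomnmomo$mn
  rot[3] = ooonomnmomo$mno
  rot[4] = oonomnmomo$mnoo
  rot[5] = onomnmomo$mnooo
  rot[6] = nomnmomo$mnoooo
  rot[7] = omnmomo$mnoooon
  rot[8] = mnmomo$mnoooono
  rot[9] = nmomo$mnoooonom
  rot[10] = momo$mnoooonomn
  rot[11] = omo$mnoooonomnm
  rot[12] = mo$mnoooonomnmo
  rot[13] = o$mnoooonomnmom
  rot[14] = $mnoooonomnmomo
Sorted (with $ < everything):
  sorted[0] = $mnoooonomnmomo
  sorted[1] = mnmomo$mnoooono
  sorted[2] = mnoooonomnmomo$
  sorted[3] = mo$mnoooonomnmo
  sorted[4] = momo$mnoooonomn
  sorted[5] = nmomo$mnoooonom
  sorted[6] = nomnmomo$mnoooo
  sorted[7] = noooonomnmomo$m
  sorted[8] = o$mnoooonomnmom
  sorted[9] = omnmomo$mnoooon
  sorted[10] = omo$mnoooonomnm
  sorted[11] = onomnmomo$mnooo
  sorted[12] = oonomnmomo$mnoo
  sorted[13] = ooonomnmomo$mno
  sorted[14] = oooonomnmomo$mn
sorted[7] = noooonomnmomo$m

Answer: noooonomnmomo$m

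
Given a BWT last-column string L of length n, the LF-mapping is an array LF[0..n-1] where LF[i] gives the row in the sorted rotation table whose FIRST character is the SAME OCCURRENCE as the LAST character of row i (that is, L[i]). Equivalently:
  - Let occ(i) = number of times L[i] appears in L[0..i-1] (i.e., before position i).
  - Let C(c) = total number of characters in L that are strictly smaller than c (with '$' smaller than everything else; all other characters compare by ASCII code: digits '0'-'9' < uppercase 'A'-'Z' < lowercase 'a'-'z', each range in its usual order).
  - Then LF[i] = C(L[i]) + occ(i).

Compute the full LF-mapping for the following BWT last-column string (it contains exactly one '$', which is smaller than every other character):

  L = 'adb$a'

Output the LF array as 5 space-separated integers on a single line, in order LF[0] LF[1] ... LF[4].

Answer: 1 4 3 0 2

Derivation:
Char counts: '$':1, 'a':2, 'b':1, 'd':1
C (first-col start): C('$')=0, C('a')=1, C('b')=3, C('d')=4
L[0]='a': occ=0, LF[0]=C('a')+0=1+0=1
L[1]='d': occ=0, LF[1]=C('d')+0=4+0=4
L[2]='b': occ=0, LF[2]=C('b')+0=3+0=3
L[3]='$': occ=0, LF[3]=C('$')+0=0+0=0
L[4]='a': occ=1, LF[4]=C('a')+1=1+1=2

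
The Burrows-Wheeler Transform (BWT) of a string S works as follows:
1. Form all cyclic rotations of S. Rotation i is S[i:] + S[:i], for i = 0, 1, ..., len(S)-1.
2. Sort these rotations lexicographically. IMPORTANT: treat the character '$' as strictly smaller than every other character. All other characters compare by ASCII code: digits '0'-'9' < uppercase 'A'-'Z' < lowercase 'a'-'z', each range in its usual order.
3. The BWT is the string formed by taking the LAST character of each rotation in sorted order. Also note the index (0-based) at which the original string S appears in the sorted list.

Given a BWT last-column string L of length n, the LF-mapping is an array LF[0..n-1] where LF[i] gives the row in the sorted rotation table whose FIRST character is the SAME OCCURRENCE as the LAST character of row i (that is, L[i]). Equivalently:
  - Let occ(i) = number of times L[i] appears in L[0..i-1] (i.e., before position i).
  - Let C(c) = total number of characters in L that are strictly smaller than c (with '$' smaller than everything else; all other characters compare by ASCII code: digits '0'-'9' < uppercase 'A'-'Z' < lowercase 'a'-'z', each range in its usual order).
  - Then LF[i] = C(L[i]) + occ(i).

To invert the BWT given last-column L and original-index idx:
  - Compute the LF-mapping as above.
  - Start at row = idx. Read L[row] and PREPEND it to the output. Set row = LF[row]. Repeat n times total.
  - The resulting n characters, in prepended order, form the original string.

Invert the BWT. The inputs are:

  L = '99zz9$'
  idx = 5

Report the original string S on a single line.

LF mapping: 1 2 4 5 3 0
Walk LF starting at row 5, prepending L[row]:
  step 1: row=5, L[5]='$', prepend. Next row=LF[5]=0
  step 2: row=0, L[0]='9', prepend. Next row=LF[0]=1
  step 3: row=1, L[1]='9', prepend. Next row=LF[1]=2
  step 4: row=2, L[2]='z', prepend. Next row=LF[2]=4
  step 5: row=4, L[4]='9', prepend. Next row=LF[4]=3
  step 6: row=3, L[3]='z', prepend. Next row=LF[3]=5
Reversed output: z9z99$

Answer: z9z99$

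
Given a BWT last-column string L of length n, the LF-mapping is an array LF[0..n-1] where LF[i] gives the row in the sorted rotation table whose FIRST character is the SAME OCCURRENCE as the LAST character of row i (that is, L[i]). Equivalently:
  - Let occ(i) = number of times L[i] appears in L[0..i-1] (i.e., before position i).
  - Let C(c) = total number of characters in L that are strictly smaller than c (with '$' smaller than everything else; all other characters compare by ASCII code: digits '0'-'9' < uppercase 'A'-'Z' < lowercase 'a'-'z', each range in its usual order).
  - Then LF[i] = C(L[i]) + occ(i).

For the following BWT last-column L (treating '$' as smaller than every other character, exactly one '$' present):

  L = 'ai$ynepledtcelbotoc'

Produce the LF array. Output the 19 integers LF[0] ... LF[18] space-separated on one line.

Answer: 1 9 0 18 12 6 15 10 7 5 16 3 8 11 2 13 17 14 4

Derivation:
Char counts: '$':1, 'a':1, 'b':1, 'c':2, 'd':1, 'e':3, 'i':1, 'l':2, 'n':1, 'o':2, 'p':1, 't':2, 'y':1
C (first-col start): C('$')=0, C('a')=1, C('b')=2, C('c')=3, C('d')=5, C('e')=6, C('i')=9, C('l')=10, C('n')=12, C('o')=13, C('p')=15, C('t')=16, C('y')=18
L[0]='a': occ=0, LF[0]=C('a')+0=1+0=1
L[1]='i': occ=0, LF[1]=C('i')+0=9+0=9
L[2]='$': occ=0, LF[2]=C('$')+0=0+0=0
L[3]='y': occ=0, LF[3]=C('y')+0=18+0=18
L[4]='n': occ=0, LF[4]=C('n')+0=12+0=12
L[5]='e': occ=0, LF[5]=C('e')+0=6+0=6
L[6]='p': occ=0, LF[6]=C('p')+0=15+0=15
L[7]='l': occ=0, LF[7]=C('l')+0=10+0=10
L[8]='e': occ=1, LF[8]=C('e')+1=6+1=7
L[9]='d': occ=0, LF[9]=C('d')+0=5+0=5
L[10]='t': occ=0, LF[10]=C('t')+0=16+0=16
L[11]='c': occ=0, LF[11]=C('c')+0=3+0=3
L[12]='e': occ=2, LF[12]=C('e')+2=6+2=8
L[13]='l': occ=1, LF[13]=C('l')+1=10+1=11
L[14]='b': occ=0, LF[14]=C('b')+0=2+0=2
L[15]='o': occ=0, LF[15]=C('o')+0=13+0=13
L[16]='t': occ=1, LF[16]=C('t')+1=16+1=17
L[17]='o': occ=1, LF[17]=C('o')+1=13+1=14
L[18]='c': occ=1, LF[18]=C('c')+1=3+1=4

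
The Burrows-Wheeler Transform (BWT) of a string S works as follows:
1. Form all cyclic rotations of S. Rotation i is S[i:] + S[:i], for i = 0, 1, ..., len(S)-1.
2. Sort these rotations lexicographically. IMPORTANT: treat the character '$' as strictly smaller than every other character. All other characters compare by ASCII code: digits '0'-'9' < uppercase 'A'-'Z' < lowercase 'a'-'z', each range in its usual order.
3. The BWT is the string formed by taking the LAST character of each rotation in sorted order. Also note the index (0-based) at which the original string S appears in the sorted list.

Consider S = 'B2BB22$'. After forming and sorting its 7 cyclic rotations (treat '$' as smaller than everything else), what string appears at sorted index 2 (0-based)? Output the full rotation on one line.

All 7 rotations (rotation i = S[i:]+S[:i]):
  rot[0] = B2BB22$
  rot[1] = 2BB22$B
  rot[2] = BB22$B2
  rot[3] = B22$B2B
  rot[4] = 22$B2BB
  rot[5] = 2$B2BB2
  rot[6] = $B2BB22
Sorted (with $ < everything):
  sorted[0] = $B2BB22
  sorted[1] = 2$B2BB2
  sorted[2] = 22$B2BB
  sorted[3] = 2BB22$B
  sorted[4] = B22$B2B
  sorted[5] = B2BB22$
  sorted[6] = BB22$B2
sorted[2] = 22$B2BB

Answer: 22$B2BB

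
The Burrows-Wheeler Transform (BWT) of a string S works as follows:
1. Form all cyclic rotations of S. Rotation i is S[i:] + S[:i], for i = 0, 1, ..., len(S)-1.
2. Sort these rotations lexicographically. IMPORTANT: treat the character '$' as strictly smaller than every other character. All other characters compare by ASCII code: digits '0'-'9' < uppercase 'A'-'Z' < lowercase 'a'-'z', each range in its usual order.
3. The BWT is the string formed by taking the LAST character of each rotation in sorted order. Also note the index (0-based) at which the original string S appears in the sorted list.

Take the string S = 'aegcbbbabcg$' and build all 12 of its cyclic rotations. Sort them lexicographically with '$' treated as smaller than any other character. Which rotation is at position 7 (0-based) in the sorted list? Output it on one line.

Answer: cbbbabcg$aeg

Derivation:
All 12 rotations (rotation i = S[i:]+S[:i]):
  rot[0] = aegcbbbabcg$
  rot[1] = egcbbbabcg$a
  rot[2] = gcbbbabcg$ae
  rot[3] = cbbbabcg$aeg
  rot[4] = bbbabcg$aegc
  rot[5] = bbabcg$aegcb
  rot[6] = babcg$aegcbb
  rot[7] = abcg$aegcbbb
  rot[8] = bcg$aegcbbba
  rot[9] = cg$aegcbbbab
  rot[10] = g$aegcbbbabc
  rot[11] = $aegcbbbabcg
Sorted (with $ < everything):
  sorted[0] = $aegcbbbabcg
  sorted[1] = abcg$aegcbbb
  sorted[2] = aegcbbbabcg$
  sorted[3] = babcg$aegcbb
  sorted[4] = bbabcg$aegcb
  sorted[5] = bbbabcg$aegc
  sorted[6] = bcg$aegcbbba
  sorted[7] = cbbbabcg$aeg
  sorted[8] = cg$aegcbbbab
  sorted[9] = egcbbbabcg$a
  sorted[10] = g$aegcbbbabc
  sorted[11] = gcbbbabcg$ae
sorted[7] = cbbbabcg$aeg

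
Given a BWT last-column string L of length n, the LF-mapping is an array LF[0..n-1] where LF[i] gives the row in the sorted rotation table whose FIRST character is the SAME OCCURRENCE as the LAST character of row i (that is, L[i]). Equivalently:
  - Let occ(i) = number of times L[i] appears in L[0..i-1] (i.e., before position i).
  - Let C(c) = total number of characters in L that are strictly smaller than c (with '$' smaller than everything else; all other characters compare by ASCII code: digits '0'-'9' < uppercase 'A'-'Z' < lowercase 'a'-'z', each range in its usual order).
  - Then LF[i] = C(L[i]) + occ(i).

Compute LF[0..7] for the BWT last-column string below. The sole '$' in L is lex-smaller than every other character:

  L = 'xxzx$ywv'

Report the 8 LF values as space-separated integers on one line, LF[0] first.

Char counts: '$':1, 'v':1, 'w':1, 'x':3, 'y':1, 'z':1
C (first-col start): C('$')=0, C('v')=1, C('w')=2, C('x')=3, C('y')=6, C('z')=7
L[0]='x': occ=0, LF[0]=C('x')+0=3+0=3
L[1]='x': occ=1, LF[1]=C('x')+1=3+1=4
L[2]='z': occ=0, LF[2]=C('z')+0=7+0=7
L[3]='x': occ=2, LF[3]=C('x')+2=3+2=5
L[4]='$': occ=0, LF[4]=C('$')+0=0+0=0
L[5]='y': occ=0, LF[5]=C('y')+0=6+0=6
L[6]='w': occ=0, LF[6]=C('w')+0=2+0=2
L[7]='v': occ=0, LF[7]=C('v')+0=1+0=1

Answer: 3 4 7 5 0 6 2 1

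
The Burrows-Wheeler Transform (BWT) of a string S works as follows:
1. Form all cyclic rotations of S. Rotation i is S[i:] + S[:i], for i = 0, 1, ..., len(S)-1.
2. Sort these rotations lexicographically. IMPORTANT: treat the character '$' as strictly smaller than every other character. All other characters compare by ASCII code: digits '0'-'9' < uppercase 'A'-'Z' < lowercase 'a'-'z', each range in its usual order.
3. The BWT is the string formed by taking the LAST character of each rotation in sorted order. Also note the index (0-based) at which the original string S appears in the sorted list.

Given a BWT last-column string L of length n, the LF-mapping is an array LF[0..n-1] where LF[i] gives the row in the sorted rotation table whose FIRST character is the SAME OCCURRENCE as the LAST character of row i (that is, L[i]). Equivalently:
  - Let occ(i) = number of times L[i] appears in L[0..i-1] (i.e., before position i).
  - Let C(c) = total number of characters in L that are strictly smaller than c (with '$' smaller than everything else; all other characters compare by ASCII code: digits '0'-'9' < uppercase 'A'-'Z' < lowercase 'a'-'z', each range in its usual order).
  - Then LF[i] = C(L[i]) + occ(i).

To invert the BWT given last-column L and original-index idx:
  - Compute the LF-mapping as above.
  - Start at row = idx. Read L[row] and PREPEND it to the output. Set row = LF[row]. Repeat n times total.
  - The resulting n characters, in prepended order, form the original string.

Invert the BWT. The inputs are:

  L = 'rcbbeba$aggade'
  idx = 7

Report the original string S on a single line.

Answer: cabbagebadger$

Derivation:
LF mapping: 13 7 4 5 9 6 1 0 2 11 12 3 8 10
Walk LF starting at row 7, prepending L[row]:
  step 1: row=7, L[7]='$', prepend. Next row=LF[7]=0
  step 2: row=0, L[0]='r', prepend. Next row=LF[0]=13
  step 3: row=13, L[13]='e', prepend. Next row=LF[13]=10
  step 4: row=10, L[10]='g', prepend. Next row=LF[10]=12
  step 5: row=12, L[12]='d', prepend. Next row=LF[12]=8
  step 6: row=8, L[8]='a', prepend. Next row=LF[8]=2
  step 7: row=2, L[2]='b', prepend. Next row=LF[2]=4
  step 8: row=4, L[4]='e', prepend. Next row=LF[4]=9
  step 9: row=9, L[9]='g', prepend. Next row=LF[9]=11
  step 10: row=11, L[11]='a', prepend. Next row=LF[11]=3
  step 11: row=3, L[3]='b', prepend. Next row=LF[3]=5
  step 12: row=5, L[5]='b', prepend. Next row=LF[5]=6
  step 13: row=6, L[6]='a', prepend. Next row=LF[6]=1
  step 14: row=1, L[1]='c', prepend. Next row=LF[1]=7
Reversed output: cabbagebadger$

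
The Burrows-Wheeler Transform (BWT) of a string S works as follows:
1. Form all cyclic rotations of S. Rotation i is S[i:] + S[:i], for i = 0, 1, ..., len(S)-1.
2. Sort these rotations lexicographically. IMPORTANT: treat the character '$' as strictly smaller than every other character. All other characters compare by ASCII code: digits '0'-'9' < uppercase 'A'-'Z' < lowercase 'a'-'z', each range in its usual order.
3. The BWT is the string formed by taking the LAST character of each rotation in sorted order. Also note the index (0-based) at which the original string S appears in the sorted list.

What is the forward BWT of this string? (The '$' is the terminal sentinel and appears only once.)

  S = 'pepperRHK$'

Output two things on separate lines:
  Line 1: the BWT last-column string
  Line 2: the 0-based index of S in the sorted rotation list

All 10 rotations (rotation i = S[i:]+S[:i]):
  rot[0] = pepperRHK$
  rot[1] = epperRHK$p
  rot[2] = pperRHK$pe
  rot[3] = perRHK$pep
  rot[4] = erRHK$pepp
  rot[5] = rRHK$peppe
  rot[6] = RHK$pepper
  rot[7] = HK$pepperR
  rot[8] = K$pepperRH
  rot[9] = $pepperRHK
Sorted (with $ < everything):
  sorted[0] = $pepperRHK  (last char: 'K')
  sorted[1] = HK$pepperR  (last char: 'R')
  sorted[2] = K$pepperRH  (last char: 'H')
  sorted[3] = RHK$pepper  (last char: 'r')
  sorted[4] = epperRHK$p  (last char: 'p')
  sorted[5] = erRHK$pepp  (last char: 'p')
  sorted[6] = pepperRHK$  (last char: '$')
  sorted[7] = perRHK$pep  (last char: 'p')
  sorted[8] = pperRHK$pe  (last char: 'e')
  sorted[9] = rRHK$peppe  (last char: 'e')
Last column: KRHrpp$pee
Original string S is at sorted index 6

Answer: KRHrpp$pee
6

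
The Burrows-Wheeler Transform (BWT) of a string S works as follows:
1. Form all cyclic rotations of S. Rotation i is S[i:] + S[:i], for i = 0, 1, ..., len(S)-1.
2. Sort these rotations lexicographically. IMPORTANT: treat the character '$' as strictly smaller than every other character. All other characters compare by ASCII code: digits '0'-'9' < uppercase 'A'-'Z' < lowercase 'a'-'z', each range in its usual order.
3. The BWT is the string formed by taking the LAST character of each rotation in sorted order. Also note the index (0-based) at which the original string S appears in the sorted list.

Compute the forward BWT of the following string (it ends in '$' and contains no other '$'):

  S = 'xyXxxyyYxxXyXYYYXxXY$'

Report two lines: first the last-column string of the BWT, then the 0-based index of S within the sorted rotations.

All 21 rotations (rotation i = S[i:]+S[:i]):
  rot[0] = xyXxxyyYxxXyXYYYXxXY$
  rot[1] = yXxxyyYxxXyXYYYXxXY$x
  rot[2] = XxxyyYxxXyXYYYXxXY$xy
  rot[3] = xxyyYxxXyXYYYXxXY$xyX
  rot[4] = xyyYxxXyXYYYXxXY$xyXx
  rot[5] = yyYxxXyXYYYXxXY$xyXxx
  rot[6] = yYxxXyXYYYXxXY$xyXxxy
  rot[7] = YxxXyXYYYXxXY$xyXxxyy
  rot[8] = xxXyXYYYXxXY$xyXxxyyY
  rot[9] = xXyXYYYXxXY$xyXxxyyYx
  rot[10] = XyXYYYXxXY$xyXxxyyYxx
  rot[11] = yXYYYXxXY$xyXxxyyYxxX
  rot[12] = XYYYXxXY$xyXxxyyYxxXy
  rot[13] = YYYXxXY$xyXxxyyYxxXyX
  rot[14] = YYXxXY$xyXxxyyYxxXyXY
  rot[15] = YXxXY$xyXxxyyYxxXyXYY
  rot[16] = XxXY$xyXxxyyYxxXyXYYY
  rot[17] = xXY$xyXxxyyYxxXyXYYYX
  rot[18] = XY$xyXxxyyYxxXyXYYYXx
  rot[19] = Y$xyXxxyyYxxXyXYYYXxX
  rot[20] = $xyXxxyyYxxXyXYYYXxXY
Sorted (with $ < everything):
  sorted[0] = $xyXxxyyYxxXyXYYYXxXY  (last char: 'Y')
  sorted[1] = XY$xyXxxyyYxxXyXYYYXx  (last char: 'x')
  sorted[2] = XYYYXxXY$xyXxxyyYxxXy  (last char: 'y')
  sorted[3] = XxXY$xyXxxyyYxxXyXYYY  (last char: 'Y')
  sorted[4] = XxxyyYxxXyXYYYXxXY$xy  (last char: 'y')
  sorted[5] = XyXYYYXxXY$xyXxxyyYxx  (last char: 'x')
  sorted[6] = Y$xyXxxyyYxxXyXYYYXxX  (last char: 'X')
  sorted[7] = YXxXY$xyXxxyyYxxXyXYY  (last char: 'Y')
  sorted[8] = YYXxXY$xyXxxyyYxxXyXY  (last char: 'Y')
  sorted[9] = YYYXxXY$xyXxxyyYxxXyX  (last char: 'X')
  sorted[10] = YxxXyXYYYXxXY$xyXxxyy  (last char: 'y')
  sorted[11] = xXY$xyXxxyyYxxXyXYYYX  (last char: 'X')
  sorted[12] = xXyXYYYXxXY$xyXxxyyYx  (last char: 'x')
  sorted[13] = xxXyXYYYXxXY$xyXxxyyY  (last char: 'Y')
  sorted[14] = xxyyYxxXyXYYYXxXY$xyX  (last char: 'X')
  sorted[15] = xyXxxyyYxxXyXYYYXxXY$  (last char: '$')
  sorted[16] = xyyYxxXyXYYYXxXY$xyXx  (last char: 'x')
  sorted[17] = yXYYYXxXY$xyXxxyyYxxX  (last char: 'X')
  sorted[18] = yXxxyyYxxXyXYYYXxXY$x  (last char: 'x')
  sorted[19] = yYxxXyXYYYXxXY$xyXxxy  (last char: 'y')
  sorted[20] = yyYxxXyXYYYXxXY$xyXxx  (last char: 'x')
Last column: YxyYyxXYYXyXxYX$xXxyx
Original string S is at sorted index 15

Answer: YxyYyxXYYXyXxYX$xXxyx
15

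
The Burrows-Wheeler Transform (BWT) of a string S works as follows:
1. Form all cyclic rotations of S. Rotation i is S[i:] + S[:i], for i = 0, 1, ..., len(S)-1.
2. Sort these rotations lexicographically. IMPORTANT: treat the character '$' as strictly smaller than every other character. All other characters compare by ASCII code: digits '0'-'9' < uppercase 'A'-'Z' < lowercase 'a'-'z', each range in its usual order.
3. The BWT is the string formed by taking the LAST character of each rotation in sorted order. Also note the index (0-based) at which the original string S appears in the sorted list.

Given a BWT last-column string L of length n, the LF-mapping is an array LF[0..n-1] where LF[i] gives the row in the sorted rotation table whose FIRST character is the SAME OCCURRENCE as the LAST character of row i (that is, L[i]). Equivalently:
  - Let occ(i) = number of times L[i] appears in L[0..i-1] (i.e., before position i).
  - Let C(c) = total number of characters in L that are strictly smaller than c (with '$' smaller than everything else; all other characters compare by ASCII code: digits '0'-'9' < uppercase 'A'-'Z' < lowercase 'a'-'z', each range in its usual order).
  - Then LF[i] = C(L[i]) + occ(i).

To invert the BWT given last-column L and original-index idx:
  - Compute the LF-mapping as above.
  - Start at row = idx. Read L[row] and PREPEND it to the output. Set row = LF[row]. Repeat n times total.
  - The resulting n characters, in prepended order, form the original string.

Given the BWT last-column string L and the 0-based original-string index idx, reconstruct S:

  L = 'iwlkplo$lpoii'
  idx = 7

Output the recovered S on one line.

Answer: lollipopkiwi$

Derivation:
LF mapping: 1 12 5 4 10 6 8 0 7 11 9 2 3
Walk LF starting at row 7, prepending L[row]:
  step 1: row=7, L[7]='$', prepend. Next row=LF[7]=0
  step 2: row=0, L[0]='i', prepend. Next row=LF[0]=1
  step 3: row=1, L[1]='w', prepend. Next row=LF[1]=12
  step 4: row=12, L[12]='i', prepend. Next row=LF[12]=3
  step 5: row=3, L[3]='k', prepend. Next row=LF[3]=4
  step 6: row=4, L[4]='p', prepend. Next row=LF[4]=10
  step 7: row=10, L[10]='o', prepend. Next row=LF[10]=9
  step 8: row=9, L[9]='p', prepend. Next row=LF[9]=11
  step 9: row=11, L[11]='i', prepend. Next row=LF[11]=2
  step 10: row=2, L[2]='l', prepend. Next row=LF[2]=5
  step 11: row=5, L[5]='l', prepend. Next row=LF[5]=6
  step 12: row=6, L[6]='o', prepend. Next row=LF[6]=8
  step 13: row=8, L[8]='l', prepend. Next row=LF[8]=7
Reversed output: lollipopkiwi$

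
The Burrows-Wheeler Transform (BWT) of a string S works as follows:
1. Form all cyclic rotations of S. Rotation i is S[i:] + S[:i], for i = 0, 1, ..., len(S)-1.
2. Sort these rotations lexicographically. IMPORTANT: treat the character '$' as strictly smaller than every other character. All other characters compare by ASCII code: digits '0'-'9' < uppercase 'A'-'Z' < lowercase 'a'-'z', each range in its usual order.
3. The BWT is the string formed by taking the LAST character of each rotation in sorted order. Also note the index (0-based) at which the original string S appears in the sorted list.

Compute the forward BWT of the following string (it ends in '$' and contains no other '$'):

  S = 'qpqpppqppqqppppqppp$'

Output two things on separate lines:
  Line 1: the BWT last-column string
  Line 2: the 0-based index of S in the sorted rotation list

Answer: pppqqpqppqpqpppqpp$p
18

Derivation:
All 20 rotations (rotation i = S[i:]+S[:i]):
  rot[0] = qpqpppqppqqppppqppp$
  rot[1] = pqpppqppqqppppqppp$q
  rot[2] = qpppqppqqppppqppp$qp
  rot[3] = pppqppqqppppqppp$qpq
  rot[4] = ppqppqqppppqppp$qpqp
  rot[5] = pqppqqppppqppp$qpqpp
  rot[6] = qppqqppppqppp$qpqppp
  rot[7] = ppqqppppqppp$qpqpppq
  rot[8] = pqqppppqppp$qpqpppqp
  rot[9] = qqppppqppp$qpqpppqpp
  rot[10] = qppppqppp$qpqpppqppq
  rot[11] = ppppqppp$qpqpppqppqq
  rot[12] = pppqppp$qpqpppqppqqp
  rot[13] = ppqppp$qpqpppqppqqpp
  rot[14] = pqppp$qpqpppqppqqppp
  rot[15] = qppp$qpqpppqppqqpppp
  rot[16] = ppp$qpqpppqppqqppppq
  rot[17] = pp$qpqpppqppqqppppqp
  rot[18] = p$qpqpppqppqqppppqpp
  rot[19] = $qpqpppqppqqppppqppp
Sorted (with $ < everything):
  sorted[0] = $qpqpppqppqqppppqppp  (last char: 'p')
  sorted[1] = p$qpqpppqppqqppppqpp  (last char: 'p')
  sorted[2] = pp$qpqpppqppqqppppqp  (last char: 'p')
  sorted[3] = ppp$qpqpppqppqqppppq  (last char: 'q')
  sorted[4] = ppppqppp$qpqpppqppqq  (last char: 'q')
  sorted[5] = pppqppp$qpqpppqppqqp  (last char: 'p')
  sorted[6] = pppqppqqppppqppp$qpq  (last char: 'q')
  sorted[7] = ppqppp$qpqpppqppqqpp  (last char: 'p')
  sorted[8] = ppqppqqppppqppp$qpqp  (last char: 'p')
  sorted[9] = ppqqppppqppp$qpqpppq  (last char: 'q')
  sorted[10] = pqppp$qpqpppqppqqppp  (last char: 'p')
  sorted[11] = pqpppqppqqppppqppp$q  (last char: 'q')
  sorted[12] = pqppqqppppqppp$qpqpp  (last char: 'p')
  sorted[13] = pqqppppqppp$qpqpppqp  (last char: 'p')
  sorted[14] = qppp$qpqpppqppqqpppp  (last char: 'p')
  sorted[15] = qppppqppp$qpqpppqppq  (last char: 'q')
  sorted[16] = qpppqppqqppppqppp$qp  (last char: 'p')
  sorted[17] = qppqqppppqppp$qpqppp  (last char: 'p')
  sorted[18] = qpqpppqppqqppppqppp$  (last char: '$')
  sorted[19] = qqppppqppp$qpqpppqpp  (last char: 'p')
Last column: pppqqpqppqpqpppqpp$p
Original string S is at sorted index 18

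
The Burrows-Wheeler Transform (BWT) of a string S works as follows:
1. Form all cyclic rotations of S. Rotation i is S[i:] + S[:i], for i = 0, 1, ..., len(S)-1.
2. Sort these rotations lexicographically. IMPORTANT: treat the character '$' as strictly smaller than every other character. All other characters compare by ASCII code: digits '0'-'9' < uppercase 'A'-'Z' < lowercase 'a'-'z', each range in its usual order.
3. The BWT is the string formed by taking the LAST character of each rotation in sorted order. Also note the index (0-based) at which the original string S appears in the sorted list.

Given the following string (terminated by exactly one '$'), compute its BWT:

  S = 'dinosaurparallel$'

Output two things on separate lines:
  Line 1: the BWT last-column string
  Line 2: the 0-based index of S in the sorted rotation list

Answer: lrps$ldelainrauoa
4

Derivation:
All 17 rotations (rotation i = S[i:]+S[:i]):
  rot[0] = dinosaurparallel$
  rot[1] = inosaurparallel$d
  rot[2] = nosaurparallel$di
  rot[3] = osaurparallel$din
  rot[4] = saurparallel$dino
  rot[5] = aurparallel$dinos
  rot[6] = urparallel$dinosa
  rot[7] = rparallel$dinosau
  rot[8] = parallel$dinosaur
  rot[9] = arallel$dinosaurp
  rot[10] = rallel$dinosaurpa
  rot[11] = allel$dinosaurpar
  rot[12] = llel$dinosaurpara
  rot[13] = lel$dinosaurparal
  rot[14] = el$dinosaurparall
  rot[15] = l$dinosaurparalle
  rot[16] = $dinosaurparallel
Sorted (with $ < everything):
  sorted[0] = $dinosaurparallel  (last char: 'l')
  sorted[1] = allel$dinosaurpar  (last char: 'r')
  sorted[2] = arallel$dinosaurp  (last char: 'p')
  sorted[3] = aurparallel$dinos  (last char: 's')
  sorted[4] = dinosaurparallel$  (last char: '$')
  sorted[5] = el$dinosaurparall  (last char: 'l')
  sorted[6] = inosaurparallel$d  (last char: 'd')
  sorted[7] = l$dinosaurparalle  (last char: 'e')
  sorted[8] = lel$dinosaurparal  (last char: 'l')
  sorted[9] = llel$dinosaurpara  (last char: 'a')
  sorted[10] = nosaurparallel$di  (last char: 'i')
  sorted[11] = osaurparallel$din  (last char: 'n')
  sorted[12] = parallel$dinosaur  (last char: 'r')
  sorted[13] = rallel$dinosaurpa  (last char: 'a')
  sorted[14] = rparallel$dinosau  (last char: 'u')
  sorted[15] = saurparallel$dino  (last char: 'o')
  sorted[16] = urparallel$dinosa  (last char: 'a')
Last column: lrps$ldelainrauoa
Original string S is at sorted index 4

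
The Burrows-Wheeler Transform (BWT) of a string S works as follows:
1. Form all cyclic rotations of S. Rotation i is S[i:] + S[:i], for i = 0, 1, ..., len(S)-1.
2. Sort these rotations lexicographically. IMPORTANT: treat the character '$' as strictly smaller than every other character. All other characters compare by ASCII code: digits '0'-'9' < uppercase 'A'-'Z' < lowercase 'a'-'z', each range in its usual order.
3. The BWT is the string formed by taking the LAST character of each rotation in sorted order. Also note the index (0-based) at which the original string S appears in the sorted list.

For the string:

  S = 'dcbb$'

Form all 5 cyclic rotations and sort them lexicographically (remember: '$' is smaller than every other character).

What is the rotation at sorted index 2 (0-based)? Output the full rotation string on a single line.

All 5 rotations (rotation i = S[i:]+S[:i]):
  rot[0] = dcbb$
  rot[1] = cbb$d
  rot[2] = bb$dc
  rot[3] = b$dcb
  rot[4] = $dcbb
Sorted (with $ < everything):
  sorted[0] = $dcbb
  sorted[1] = b$dcb
  sorted[2] = bb$dc
  sorted[3] = cbb$d
  sorted[4] = dcbb$
sorted[2] = bb$dc

Answer: bb$dc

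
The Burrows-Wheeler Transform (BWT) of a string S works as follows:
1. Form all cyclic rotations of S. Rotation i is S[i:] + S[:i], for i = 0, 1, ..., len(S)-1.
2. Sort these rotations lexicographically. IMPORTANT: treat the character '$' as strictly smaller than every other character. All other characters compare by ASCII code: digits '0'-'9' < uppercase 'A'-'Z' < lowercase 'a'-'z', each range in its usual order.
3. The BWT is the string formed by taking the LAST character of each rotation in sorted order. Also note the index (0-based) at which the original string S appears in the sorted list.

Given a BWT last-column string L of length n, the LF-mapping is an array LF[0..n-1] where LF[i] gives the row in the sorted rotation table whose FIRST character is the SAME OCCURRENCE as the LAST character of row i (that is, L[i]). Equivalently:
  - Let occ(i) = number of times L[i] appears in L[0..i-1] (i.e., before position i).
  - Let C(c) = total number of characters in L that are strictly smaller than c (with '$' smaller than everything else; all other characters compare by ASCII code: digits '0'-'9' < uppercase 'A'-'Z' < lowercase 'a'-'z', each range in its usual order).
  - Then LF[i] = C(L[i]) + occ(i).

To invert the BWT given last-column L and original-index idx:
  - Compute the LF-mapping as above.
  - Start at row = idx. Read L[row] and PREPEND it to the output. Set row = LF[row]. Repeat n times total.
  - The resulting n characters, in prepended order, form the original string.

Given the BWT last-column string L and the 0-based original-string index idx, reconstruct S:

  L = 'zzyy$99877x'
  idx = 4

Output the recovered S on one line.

Answer: 99xz7y8y7z$

Derivation:
LF mapping: 9 10 7 8 0 4 5 3 1 2 6
Walk LF starting at row 4, prepending L[row]:
  step 1: row=4, L[4]='$', prepend. Next row=LF[4]=0
  step 2: row=0, L[0]='z', prepend. Next row=LF[0]=9
  step 3: row=9, L[9]='7', prepend. Next row=LF[9]=2
  step 4: row=2, L[2]='y', prepend. Next row=LF[2]=7
  step 5: row=7, L[7]='8', prepend. Next row=LF[7]=3
  step 6: row=3, L[3]='y', prepend. Next row=LF[3]=8
  step 7: row=8, L[8]='7', prepend. Next row=LF[8]=1
  step 8: row=1, L[1]='z', prepend. Next row=LF[1]=10
  step 9: row=10, L[10]='x', prepend. Next row=LF[10]=6
  step 10: row=6, L[6]='9', prepend. Next row=LF[6]=5
  step 11: row=5, L[5]='9', prepend. Next row=LF[5]=4
Reversed output: 99xz7y8y7z$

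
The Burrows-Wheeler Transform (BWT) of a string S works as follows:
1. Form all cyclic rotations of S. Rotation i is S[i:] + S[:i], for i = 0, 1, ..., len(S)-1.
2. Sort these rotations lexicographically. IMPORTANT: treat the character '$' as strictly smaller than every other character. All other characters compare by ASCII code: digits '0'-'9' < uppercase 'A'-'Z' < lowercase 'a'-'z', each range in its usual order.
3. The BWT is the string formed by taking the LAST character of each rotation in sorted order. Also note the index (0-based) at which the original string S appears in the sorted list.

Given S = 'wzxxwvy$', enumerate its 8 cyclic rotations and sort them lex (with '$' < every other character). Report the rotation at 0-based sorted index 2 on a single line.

All 8 rotations (rotation i = S[i:]+S[:i]):
  rot[0] = wzxxwvy$
  rot[1] = zxxwvy$w
  rot[2] = xxwvy$wz
  rot[3] = xwvy$wzx
  rot[4] = wvy$wzxx
  rot[5] = vy$wzxxw
  rot[6] = y$wzxxwv
  rot[7] = $wzxxwvy
Sorted (with $ < everything):
  sorted[0] = $wzxxwvy
  sorted[1] = vy$wzxxw
  sorted[2] = wvy$wzxx
  sorted[3] = wzxxwvy$
  sorted[4] = xwvy$wzx
  sorted[5] = xxwvy$wz
  sorted[6] = y$wzxxwv
  sorted[7] = zxxwvy$w
sorted[2] = wvy$wzxx

Answer: wvy$wzxx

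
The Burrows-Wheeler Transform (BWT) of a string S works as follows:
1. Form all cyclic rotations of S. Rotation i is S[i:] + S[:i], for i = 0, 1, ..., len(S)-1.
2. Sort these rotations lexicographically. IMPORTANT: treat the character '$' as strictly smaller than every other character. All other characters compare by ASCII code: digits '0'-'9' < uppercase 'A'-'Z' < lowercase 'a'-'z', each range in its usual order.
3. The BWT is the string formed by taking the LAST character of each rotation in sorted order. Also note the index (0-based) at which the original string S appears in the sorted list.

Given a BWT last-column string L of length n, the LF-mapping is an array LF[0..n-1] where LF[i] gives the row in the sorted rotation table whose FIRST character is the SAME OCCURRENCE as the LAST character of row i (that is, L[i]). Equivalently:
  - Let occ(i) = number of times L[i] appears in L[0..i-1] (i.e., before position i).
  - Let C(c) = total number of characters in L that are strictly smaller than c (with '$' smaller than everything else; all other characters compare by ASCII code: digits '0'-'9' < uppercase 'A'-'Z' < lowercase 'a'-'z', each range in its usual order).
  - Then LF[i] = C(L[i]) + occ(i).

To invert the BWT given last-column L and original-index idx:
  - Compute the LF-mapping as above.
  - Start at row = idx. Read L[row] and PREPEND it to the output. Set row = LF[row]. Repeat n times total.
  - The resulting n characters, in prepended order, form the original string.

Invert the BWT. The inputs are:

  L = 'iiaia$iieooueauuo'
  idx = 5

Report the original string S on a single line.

Answer: eoiiaaeiaouuuoii$

Derivation:
LF mapping: 6 7 1 8 2 0 9 10 4 11 12 14 5 3 15 16 13
Walk LF starting at row 5, prepending L[row]:
  step 1: row=5, L[5]='$', prepend. Next row=LF[5]=0
  step 2: row=0, L[0]='i', prepend. Next row=LF[0]=6
  step 3: row=6, L[6]='i', prepend. Next row=LF[6]=9
  step 4: row=9, L[9]='o', prepend. Next row=LF[9]=11
  step 5: row=11, L[11]='u', prepend. Next row=LF[11]=14
  step 6: row=14, L[14]='u', prepend. Next row=LF[14]=15
  step 7: row=15, L[15]='u', prepend. Next row=LF[15]=16
  step 8: row=16, L[16]='o', prepend. Next row=LF[16]=13
  step 9: row=13, L[13]='a', prepend. Next row=LF[13]=3
  step 10: row=3, L[3]='i', prepend. Next row=LF[3]=8
  step 11: row=8, L[8]='e', prepend. Next row=LF[8]=4
  step 12: row=4, L[4]='a', prepend. Next row=LF[4]=2
  step 13: row=2, L[2]='a', prepend. Next row=LF[2]=1
  step 14: row=1, L[1]='i', prepend. Next row=LF[1]=7
  step 15: row=7, L[7]='i', prepend. Next row=LF[7]=10
  step 16: row=10, L[10]='o', prepend. Next row=LF[10]=12
  step 17: row=12, L[12]='e', prepend. Next row=LF[12]=5
Reversed output: eoiiaaeiaouuuoii$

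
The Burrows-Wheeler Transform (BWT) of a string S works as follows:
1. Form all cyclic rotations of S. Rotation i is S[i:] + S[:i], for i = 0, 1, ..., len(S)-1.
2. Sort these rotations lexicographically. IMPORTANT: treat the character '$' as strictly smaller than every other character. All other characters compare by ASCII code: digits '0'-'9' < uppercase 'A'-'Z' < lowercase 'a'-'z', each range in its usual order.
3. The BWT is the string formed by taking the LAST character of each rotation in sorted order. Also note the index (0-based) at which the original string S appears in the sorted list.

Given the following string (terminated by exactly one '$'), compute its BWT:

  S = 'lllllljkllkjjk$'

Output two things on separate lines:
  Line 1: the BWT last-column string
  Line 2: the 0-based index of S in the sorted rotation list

Answer: kkjljljlllklll$
14

Derivation:
All 15 rotations (rotation i = S[i:]+S[:i]):
  rot[0] = lllllljkllkjjk$
  rot[1] = llllljkllkjjk$l
  rot[2] = lllljkllkjjk$ll
  rot[3] = llljkllkjjk$lll
  rot[4] = lljkllkjjk$llll
  rot[5] = ljkllkjjk$lllll
  rot[6] = jkllkjjk$llllll
  rot[7] = kllkjjk$llllllj
  rot[8] = llkjjk$lllllljk
  rot[9] = lkjjk$lllllljkl
  rot[10] = kjjk$lllllljkll
  rot[11] = jjk$lllllljkllk
  rot[12] = jk$lllllljkllkj
  rot[13] = k$lllllljkllkjj
  rot[14] = $lllllljkllkjjk
Sorted (with $ < everything):
  sorted[0] = $lllllljkllkjjk  (last char: 'k')
  sorted[1] = jjk$lllllljkllk  (last char: 'k')
  sorted[2] = jk$lllllljkllkj  (last char: 'j')
  sorted[3] = jkllkjjk$llllll  (last char: 'l')
  sorted[4] = k$lllllljkllkjj  (last char: 'j')
  sorted[5] = kjjk$lllllljkll  (last char: 'l')
  sorted[6] = kllkjjk$llllllj  (last char: 'j')
  sorted[7] = ljkllkjjk$lllll  (last char: 'l')
  sorted[8] = lkjjk$lllllljkl  (last char: 'l')
  sorted[9] = lljkllkjjk$llll  (last char: 'l')
  sorted[10] = llkjjk$lllllljk  (last char: 'k')
  sorted[11] = llljkllkjjk$lll  (last char: 'l')
  sorted[12] = lllljkllkjjk$ll  (last char: 'l')
  sorted[13] = llllljkllkjjk$l  (last char: 'l')
  sorted[14] = lllllljkllkjjk$  (last char: '$')
Last column: kkjljljlllklll$
Original string S is at sorted index 14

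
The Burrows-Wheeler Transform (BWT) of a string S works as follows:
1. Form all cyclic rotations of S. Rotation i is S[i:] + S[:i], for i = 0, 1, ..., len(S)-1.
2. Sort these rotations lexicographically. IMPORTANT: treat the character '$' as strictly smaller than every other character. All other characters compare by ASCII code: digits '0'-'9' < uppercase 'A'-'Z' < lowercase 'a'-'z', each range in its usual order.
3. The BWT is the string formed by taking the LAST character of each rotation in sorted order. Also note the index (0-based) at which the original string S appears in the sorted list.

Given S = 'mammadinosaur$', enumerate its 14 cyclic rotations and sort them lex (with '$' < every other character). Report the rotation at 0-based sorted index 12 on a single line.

Answer: saur$mammadino

Derivation:
All 14 rotations (rotation i = S[i:]+S[:i]):
  rot[0] = mammadinosaur$
  rot[1] = ammadinosaur$m
  rot[2] = mmadinosaur$ma
  rot[3] = madinosaur$mam
  rot[4] = adinosaur$mamm
  rot[5] = dinosaur$mamma
  rot[6] = inosaur$mammad
  rot[7] = nosaur$mammadi
  rot[8] = osaur$mammadin
  rot[9] = saur$mammadino
  rot[10] = aur$mammadinos
  rot[11] = ur$mammadinosa
  rot[12] = r$mammadinosau
  rot[13] = $mammadinosaur
Sorted (with $ < everything):
  sorted[0] = $mammadinosaur
  sorted[1] = adinosaur$mamm
  sorted[2] = ammadinosaur$m
  sorted[3] = aur$mammadinos
  sorted[4] = dinosaur$mamma
  sorted[5] = inosaur$mammad
  sorted[6] = madinosaur$mam
  sorted[7] = mammadinosaur$
  sorted[8] = mmadinosaur$ma
  sorted[9] = nosaur$mammadi
  sorted[10] = osaur$mammadin
  sorted[11] = r$mammadinosau
  sorted[12] = saur$mammadino
  sorted[13] = ur$mammadinosa
sorted[12] = saur$mammadino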